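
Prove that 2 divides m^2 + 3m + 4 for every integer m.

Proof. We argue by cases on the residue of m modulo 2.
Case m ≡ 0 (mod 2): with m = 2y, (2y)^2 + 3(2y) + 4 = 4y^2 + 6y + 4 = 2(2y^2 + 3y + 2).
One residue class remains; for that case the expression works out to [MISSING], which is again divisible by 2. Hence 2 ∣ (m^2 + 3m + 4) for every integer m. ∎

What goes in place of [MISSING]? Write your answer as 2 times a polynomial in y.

2(2y^2 + 5y + 4)

Only m ≡ 1 (mod 2) is unaccounted for. Put m = 2y+1:
(2y+1)^2 + 3(2y+1) + 4 expands to 4y^2 + 10y + 8,
and factoring out 2 leaves 2(2y^2 + 5y + 4).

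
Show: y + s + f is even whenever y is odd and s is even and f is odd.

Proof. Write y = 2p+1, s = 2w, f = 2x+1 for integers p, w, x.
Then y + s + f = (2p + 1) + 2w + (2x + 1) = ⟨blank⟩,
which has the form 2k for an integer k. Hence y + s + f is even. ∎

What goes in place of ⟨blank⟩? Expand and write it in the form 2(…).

Expanding: (2p + 1) + 2w + (2x + 1) = 2p + 2w + 2x + 2.
Every term is even; pulling out the factor of 2 gives 2(p + w + x + 1).

2(p + w + x + 1)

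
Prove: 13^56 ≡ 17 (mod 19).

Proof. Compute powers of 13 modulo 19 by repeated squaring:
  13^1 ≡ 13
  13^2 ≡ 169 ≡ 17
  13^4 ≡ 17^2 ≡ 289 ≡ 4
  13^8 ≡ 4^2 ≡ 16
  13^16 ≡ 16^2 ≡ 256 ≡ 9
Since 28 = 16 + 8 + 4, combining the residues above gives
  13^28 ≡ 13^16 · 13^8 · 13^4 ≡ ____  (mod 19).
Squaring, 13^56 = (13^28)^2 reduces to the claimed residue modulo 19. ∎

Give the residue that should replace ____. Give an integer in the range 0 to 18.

6

13^16 · 13^8 · 13^4 ≡ 9 · 16 · 4 = 576.
576 mod 19 = 6, so 13^28 ≡ 6 (mod 19).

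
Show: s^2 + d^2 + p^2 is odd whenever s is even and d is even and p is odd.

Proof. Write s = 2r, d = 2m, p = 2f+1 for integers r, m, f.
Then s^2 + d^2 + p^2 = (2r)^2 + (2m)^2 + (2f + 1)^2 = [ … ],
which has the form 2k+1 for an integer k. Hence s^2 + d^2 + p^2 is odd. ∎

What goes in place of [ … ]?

2(2f^2 + 2f + 2m^2 + 2r^2) + 1

(2r)^2 + (2m)^2 + (2f + 1)^2 = 4f^2 + 4f + 4m^2 + 4r^2 + 1
= 2(2f^2 + 2f + 2m^2 + 2r^2) + 1.
Since 2f^2 + 2f + 2m^2 + 2r^2 is an integer, the sum of squares is of the form 2k+1 for an integer k.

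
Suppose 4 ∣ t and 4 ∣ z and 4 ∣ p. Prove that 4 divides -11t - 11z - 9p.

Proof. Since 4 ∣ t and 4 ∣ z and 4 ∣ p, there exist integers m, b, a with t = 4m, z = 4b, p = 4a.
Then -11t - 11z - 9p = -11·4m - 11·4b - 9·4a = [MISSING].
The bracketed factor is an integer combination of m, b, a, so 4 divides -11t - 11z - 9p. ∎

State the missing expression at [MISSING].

Pull the common 4 out of every term: -11·4m - 11·4b - 9·4a = 4(-9a - 11b - 11m).
-9a - 11b - 11m is an integer, which exhibits the divisibility.

4(-9a - 11b - 11m)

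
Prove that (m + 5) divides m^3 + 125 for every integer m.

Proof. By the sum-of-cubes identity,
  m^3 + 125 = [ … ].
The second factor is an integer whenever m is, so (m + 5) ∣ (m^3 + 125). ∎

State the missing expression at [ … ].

a^3 + b^3 = (a + b)(a^2 - ab + b^2). With a = m, b = 5:
m^3 + 125 = (m + 5)(m^2 - 5m + 25).

(m + 5)(m^2 - 5m + 25)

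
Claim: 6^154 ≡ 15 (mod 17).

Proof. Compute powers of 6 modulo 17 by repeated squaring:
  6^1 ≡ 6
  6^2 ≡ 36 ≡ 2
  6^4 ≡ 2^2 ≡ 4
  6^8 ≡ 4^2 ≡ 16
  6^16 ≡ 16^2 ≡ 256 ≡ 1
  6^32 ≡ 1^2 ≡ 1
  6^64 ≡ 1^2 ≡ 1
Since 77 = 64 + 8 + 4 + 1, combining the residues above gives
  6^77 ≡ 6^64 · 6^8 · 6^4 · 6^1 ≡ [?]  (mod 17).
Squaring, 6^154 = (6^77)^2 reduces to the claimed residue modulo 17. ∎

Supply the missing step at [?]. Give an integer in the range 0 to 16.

6^64 · 6^8 · 6^4 · 6^1 ≡ 1 · 16 · 4 · 6 = 384.
384 mod 17 = 10, so 6^77 ≡ 10 (mod 17).

10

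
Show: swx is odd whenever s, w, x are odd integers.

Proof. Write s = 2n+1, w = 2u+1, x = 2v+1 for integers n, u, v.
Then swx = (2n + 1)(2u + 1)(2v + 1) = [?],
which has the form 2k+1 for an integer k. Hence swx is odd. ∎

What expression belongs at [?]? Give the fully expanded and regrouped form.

2(4nuv + 2nu + 2nv + n + 2uv + u + v) + 1

(2n + 1)(2u + 1)(2v + 1) = 8nuv + 4nu + 4nv + 2n + 4uv + 2u + 2v + 1
= 2(4nuv + 2nu + 2nv + n + 2uv + u + v) + 1.
Since 4nuv + 2nu + 2nv + n + 2uv + u + v is an integer, the product is of the form 2k+1 for an integer k.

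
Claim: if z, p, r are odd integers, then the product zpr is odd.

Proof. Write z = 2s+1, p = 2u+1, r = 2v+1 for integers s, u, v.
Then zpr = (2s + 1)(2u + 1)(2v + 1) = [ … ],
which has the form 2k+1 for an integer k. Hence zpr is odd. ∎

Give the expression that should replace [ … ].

Expanding: (2s + 1)(2u + 1)(2v + 1) = 8suv + 4su + 4sv + 2s + 4uv + 2u + 2v + 1.
Every term except the constant is even, so this is 2(4suv + 2su + 2sv + s + 2uv + u + v) + 1,
and 4suv + 2su + 2sv + s + 2uv + u + v ∈ ℤ gives the required form.

2(4suv + 2su + 2sv + s + 2uv + u + v) + 1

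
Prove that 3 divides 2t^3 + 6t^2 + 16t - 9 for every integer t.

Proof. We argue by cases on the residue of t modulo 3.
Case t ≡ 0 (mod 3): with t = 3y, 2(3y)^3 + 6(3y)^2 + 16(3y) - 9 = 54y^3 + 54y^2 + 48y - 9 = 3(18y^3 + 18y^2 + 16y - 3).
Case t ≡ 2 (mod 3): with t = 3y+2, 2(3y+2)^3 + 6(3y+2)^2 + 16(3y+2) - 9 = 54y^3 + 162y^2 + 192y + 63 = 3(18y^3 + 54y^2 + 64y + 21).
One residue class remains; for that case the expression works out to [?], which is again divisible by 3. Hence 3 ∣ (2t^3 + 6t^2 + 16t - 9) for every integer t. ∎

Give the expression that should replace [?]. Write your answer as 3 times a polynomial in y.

The residues treated are {0, 2}, so the missing case is t ≡ 1 (mod 3); write t = 3y+1.
Then 2(3y+1)^3 + 6(3y+1)^2 + 16(3y+1) - 9 = 54y^3 + 108y^2 + 102y + 15 = 3(18y^3 + 36y^2 + 34y + 5).

3(18y^3 + 36y^2 + 34y + 5)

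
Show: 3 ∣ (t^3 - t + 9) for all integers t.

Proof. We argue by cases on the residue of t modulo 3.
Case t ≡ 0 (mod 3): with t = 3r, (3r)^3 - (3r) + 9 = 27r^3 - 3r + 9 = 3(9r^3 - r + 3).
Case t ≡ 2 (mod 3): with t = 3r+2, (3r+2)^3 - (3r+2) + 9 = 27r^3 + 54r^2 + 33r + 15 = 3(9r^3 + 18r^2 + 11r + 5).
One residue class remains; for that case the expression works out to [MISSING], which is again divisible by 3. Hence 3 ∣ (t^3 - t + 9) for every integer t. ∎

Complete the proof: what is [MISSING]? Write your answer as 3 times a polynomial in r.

The residues treated are {0, 2}, so the missing case is t ≡ 1 (mod 3); write t = 3r+1.
Then (3r+1)^3 - (3r+1) + 9 = 27r^3 + 27r^2 + 6r + 9 = 3(9r^3 + 9r^2 + 2r + 3).

3(9r^3 + 9r^2 + 2r + 3)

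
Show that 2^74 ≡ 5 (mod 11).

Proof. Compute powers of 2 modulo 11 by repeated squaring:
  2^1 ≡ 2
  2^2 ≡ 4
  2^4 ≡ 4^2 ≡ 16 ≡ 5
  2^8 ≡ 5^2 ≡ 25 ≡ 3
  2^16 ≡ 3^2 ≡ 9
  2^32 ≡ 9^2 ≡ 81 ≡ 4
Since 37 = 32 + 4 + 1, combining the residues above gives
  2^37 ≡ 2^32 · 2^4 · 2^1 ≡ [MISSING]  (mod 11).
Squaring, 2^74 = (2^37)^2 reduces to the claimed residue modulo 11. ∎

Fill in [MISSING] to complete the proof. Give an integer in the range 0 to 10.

2^32 · 2^4 · 2^1 ≡ 4 · 5 · 2 = 40.
40 mod 11 = 7, so 2^37 ≡ 7 (mod 11).

7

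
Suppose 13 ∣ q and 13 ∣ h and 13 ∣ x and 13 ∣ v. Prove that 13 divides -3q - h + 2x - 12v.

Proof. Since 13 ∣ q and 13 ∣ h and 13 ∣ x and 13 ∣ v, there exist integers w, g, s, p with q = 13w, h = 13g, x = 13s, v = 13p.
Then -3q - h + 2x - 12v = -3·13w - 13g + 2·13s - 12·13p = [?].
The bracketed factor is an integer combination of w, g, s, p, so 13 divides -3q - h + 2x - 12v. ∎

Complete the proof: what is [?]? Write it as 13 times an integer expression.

13(-g - 12p + 2s - 3w)

Pull the common 13 out of every term: -3·13w - 13g + 2·13s - 12·13p = 13(-g - 12p + 2s - 3w).
-g - 12p + 2s - 3w is an integer, which exhibits the divisibility.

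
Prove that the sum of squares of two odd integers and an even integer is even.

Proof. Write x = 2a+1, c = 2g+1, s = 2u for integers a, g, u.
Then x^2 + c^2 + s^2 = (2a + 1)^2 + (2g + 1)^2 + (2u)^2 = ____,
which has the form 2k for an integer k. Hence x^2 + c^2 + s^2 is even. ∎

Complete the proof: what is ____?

2(2a^2 + 2a + 2g^2 + 2g + 2u^2 + 1)

(2a + 1)^2 + (2g + 1)^2 + (2u)^2 = 4a^2 + 4a + 4g^2 + 4g + 4u^2 + 2
= 2(2a^2 + 2a + 2g^2 + 2g + 2u^2 + 1).
Since 2a^2 + 2a + 2g^2 + 2g + 2u^2 + 1 is an integer, the sum of squares is of the form 2k for an integer k.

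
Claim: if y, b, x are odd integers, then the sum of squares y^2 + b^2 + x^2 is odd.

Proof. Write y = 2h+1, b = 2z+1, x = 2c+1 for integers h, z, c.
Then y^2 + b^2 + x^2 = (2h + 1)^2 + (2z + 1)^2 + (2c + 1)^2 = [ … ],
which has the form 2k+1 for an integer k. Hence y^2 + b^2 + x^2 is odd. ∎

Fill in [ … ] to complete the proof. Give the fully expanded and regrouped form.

2(2c^2 + 2c + 2h^2 + 2h + 2z^2 + 2z + 1) + 1

Expanding: (2h + 1)^2 + (2z + 1)^2 + (2c + 1)^2 = 4c^2 + 4c + 4h^2 + 4h + 4z^2 + 4z + 3.
Every term except the constant is even, so this is 2(2c^2 + 2c + 2h^2 + 2h + 2z^2 + 2z + 1) + 1,
and 2c^2 + 2c + 2h^2 + 2h + 2z^2 + 2z + 1 ∈ ℤ gives the required form.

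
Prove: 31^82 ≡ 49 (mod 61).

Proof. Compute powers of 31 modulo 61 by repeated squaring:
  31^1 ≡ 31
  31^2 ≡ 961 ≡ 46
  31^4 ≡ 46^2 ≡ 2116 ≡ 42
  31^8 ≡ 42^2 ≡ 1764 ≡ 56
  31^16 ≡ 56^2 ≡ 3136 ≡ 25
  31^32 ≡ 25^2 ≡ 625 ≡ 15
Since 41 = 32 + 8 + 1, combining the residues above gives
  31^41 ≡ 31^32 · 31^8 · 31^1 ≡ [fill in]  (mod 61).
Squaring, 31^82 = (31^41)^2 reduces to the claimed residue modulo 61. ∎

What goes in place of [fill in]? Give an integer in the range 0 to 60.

54

Multiply the listed residues: 15 · 56 · 31 = 840 → 26040.
Reducing modulo 61: 26040 = 426·61 + 54, so 31^41 ≡ 54.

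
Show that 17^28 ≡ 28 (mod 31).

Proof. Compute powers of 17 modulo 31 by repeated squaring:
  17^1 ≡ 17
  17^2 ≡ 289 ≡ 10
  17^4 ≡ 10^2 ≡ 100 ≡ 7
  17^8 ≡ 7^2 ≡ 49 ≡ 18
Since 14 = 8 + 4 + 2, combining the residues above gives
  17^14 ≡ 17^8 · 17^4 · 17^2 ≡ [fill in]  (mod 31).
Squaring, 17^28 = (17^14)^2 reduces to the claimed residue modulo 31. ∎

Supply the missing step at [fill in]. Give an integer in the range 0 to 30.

20

Multiply the listed residues: 18 · 7 · 10 = 126 → 1260.
Reducing modulo 31: 1260 = 40·31 + 20, so 17^14 ≡ 20.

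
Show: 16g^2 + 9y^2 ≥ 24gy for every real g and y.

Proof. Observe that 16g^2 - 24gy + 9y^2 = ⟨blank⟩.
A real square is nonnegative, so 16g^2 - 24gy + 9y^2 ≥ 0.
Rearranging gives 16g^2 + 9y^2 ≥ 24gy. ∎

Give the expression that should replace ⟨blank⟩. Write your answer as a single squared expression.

(4g - 3y)^2

16g^2 - 24gy + 9y^2 is a perfect-square trinomial: the outer terms are (4g)^2 and (3y)^2, and the cross term is -2·4g·3y.
So 16g^2 - 24gy + 9y^2 = (4g - 3y)^2 ≥ 0.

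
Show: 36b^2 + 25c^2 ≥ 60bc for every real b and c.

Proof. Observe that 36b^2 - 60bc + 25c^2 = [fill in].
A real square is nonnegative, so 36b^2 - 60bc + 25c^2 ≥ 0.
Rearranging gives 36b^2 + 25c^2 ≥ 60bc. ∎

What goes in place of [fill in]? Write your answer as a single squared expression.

The leading and trailing coefficients are 6^2 and 5^2, and 60 = 2·6·5, so the trinomial is (6b - 5c)^2.
Hence 36b^2 - 60bc + 25c^2 ≥ 0.

(6b - 5c)^2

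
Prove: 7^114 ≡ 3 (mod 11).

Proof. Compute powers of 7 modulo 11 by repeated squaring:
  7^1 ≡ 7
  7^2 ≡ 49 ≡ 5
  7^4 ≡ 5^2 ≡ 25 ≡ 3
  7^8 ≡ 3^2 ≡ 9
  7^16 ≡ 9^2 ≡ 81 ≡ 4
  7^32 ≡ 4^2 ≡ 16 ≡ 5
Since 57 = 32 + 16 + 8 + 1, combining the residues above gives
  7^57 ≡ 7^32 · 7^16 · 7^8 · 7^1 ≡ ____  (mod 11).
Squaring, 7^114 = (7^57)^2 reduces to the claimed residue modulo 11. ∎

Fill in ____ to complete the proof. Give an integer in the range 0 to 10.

6

Multiply the listed residues: 5 · 4 · 9 · 7 = 20 → 180 → 1260.
Reducing modulo 11: 1260 = 114·11 + 6, so 7^57 ≡ 6.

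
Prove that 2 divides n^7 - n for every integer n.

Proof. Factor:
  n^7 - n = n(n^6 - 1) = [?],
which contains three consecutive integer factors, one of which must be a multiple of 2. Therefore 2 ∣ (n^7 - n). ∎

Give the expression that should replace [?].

n^6 - 1 = (n^2 - 1)(n^4 + n^2 + 1), and n^2 - 1 = (n-1)(n+1).
So n(n^6 - 1) = (n - 1)n(n + 1)(n^4 + n^2 + 1).

(n - 1)n(n + 1)(n^4 + n^2 + 1)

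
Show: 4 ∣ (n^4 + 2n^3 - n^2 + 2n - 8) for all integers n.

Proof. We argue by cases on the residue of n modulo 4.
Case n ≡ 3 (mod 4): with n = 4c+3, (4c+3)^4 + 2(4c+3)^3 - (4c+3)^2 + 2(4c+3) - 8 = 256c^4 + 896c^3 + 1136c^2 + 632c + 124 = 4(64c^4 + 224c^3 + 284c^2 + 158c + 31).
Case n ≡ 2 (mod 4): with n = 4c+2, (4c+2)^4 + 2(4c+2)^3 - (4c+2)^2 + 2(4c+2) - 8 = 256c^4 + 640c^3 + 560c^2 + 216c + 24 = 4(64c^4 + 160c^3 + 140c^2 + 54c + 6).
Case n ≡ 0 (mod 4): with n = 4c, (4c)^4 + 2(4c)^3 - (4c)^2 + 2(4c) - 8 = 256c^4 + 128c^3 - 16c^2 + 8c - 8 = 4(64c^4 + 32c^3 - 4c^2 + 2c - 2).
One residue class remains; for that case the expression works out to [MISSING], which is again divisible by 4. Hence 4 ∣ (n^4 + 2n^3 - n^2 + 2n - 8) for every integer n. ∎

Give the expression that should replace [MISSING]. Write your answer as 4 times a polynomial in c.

Only n ≡ 1 (mod 4) is unaccounted for. Put n = 4c+1:
(4c+1)^4 + 2(4c+1)^3 - (4c+1)^2 + 2(4c+1) - 8 expands to 256c^4 + 384c^3 + 176c^2 + 40c - 4,
and factoring out 4 leaves 4(64c^4 + 96c^3 + 44c^2 + 10c - 1).

4(64c^4 + 96c^3 + 44c^2 + 10c - 1)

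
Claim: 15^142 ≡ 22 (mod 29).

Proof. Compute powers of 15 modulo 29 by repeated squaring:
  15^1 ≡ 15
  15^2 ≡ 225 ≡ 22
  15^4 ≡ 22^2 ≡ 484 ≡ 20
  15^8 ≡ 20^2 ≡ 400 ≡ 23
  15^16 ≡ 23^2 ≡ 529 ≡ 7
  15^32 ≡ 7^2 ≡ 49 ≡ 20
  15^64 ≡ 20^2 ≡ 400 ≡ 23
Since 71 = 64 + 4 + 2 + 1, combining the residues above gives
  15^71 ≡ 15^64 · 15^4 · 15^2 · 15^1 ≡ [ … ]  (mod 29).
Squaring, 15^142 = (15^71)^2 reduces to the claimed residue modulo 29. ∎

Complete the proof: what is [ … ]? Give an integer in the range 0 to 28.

15^64 · 15^4 · 15^2 · 15^1 ≡ 23 · 20 · 22 · 15 = 151800.
151800 mod 29 = 14, so 15^71 ≡ 14 (mod 29).

14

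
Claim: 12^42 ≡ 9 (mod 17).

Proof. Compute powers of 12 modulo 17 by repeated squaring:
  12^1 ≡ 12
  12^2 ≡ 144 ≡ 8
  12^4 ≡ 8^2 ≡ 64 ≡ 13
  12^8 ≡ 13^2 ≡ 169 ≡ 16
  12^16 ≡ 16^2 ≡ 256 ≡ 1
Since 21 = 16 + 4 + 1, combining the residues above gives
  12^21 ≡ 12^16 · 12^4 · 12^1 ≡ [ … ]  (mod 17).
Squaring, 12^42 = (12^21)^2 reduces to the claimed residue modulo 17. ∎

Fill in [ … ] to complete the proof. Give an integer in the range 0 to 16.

3

Multiply the listed residues: 1 · 13 · 12 = 13 → 156.
Reducing modulo 17: 156 = 9·17 + 3, so 12^21 ≡ 3.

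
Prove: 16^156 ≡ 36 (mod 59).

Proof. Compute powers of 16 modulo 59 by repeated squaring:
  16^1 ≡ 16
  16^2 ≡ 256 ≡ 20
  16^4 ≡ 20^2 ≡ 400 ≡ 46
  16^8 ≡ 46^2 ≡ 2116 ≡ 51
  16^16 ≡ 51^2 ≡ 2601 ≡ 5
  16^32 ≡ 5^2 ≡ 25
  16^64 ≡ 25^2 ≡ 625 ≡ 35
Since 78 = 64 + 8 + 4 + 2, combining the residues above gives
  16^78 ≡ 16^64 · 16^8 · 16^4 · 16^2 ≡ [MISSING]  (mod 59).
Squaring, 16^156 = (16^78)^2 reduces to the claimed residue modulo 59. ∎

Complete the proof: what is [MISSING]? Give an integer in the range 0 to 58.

16^64 · 16^8 · 16^4 · 16^2 ≡ 35 · 51 · 46 · 20 = 1642200.
1642200 mod 59 = 53, so 16^78 ≡ 53 (mod 59).

53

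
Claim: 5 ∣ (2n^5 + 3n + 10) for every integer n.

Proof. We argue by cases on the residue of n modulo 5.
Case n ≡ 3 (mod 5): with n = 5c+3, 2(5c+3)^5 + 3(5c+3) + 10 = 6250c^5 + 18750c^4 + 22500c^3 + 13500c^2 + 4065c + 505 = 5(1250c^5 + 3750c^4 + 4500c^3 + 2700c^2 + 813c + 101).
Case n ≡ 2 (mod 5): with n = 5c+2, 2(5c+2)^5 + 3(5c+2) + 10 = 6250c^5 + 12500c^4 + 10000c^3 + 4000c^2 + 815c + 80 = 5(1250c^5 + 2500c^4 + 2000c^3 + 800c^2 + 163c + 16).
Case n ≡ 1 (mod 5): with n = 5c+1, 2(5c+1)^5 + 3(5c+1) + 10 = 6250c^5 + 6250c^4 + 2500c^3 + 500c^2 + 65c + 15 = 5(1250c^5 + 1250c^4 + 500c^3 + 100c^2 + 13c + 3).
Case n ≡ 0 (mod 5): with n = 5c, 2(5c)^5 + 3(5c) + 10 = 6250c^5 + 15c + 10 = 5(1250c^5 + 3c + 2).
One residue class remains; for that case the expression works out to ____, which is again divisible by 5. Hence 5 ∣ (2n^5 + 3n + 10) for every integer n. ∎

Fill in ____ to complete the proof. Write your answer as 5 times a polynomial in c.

The residues treated are {3, 2, 1, 0}, so the missing case is n ≡ 4 (mod 5); write n = 5c+4.
Then 2(5c+4)^5 + 3(5c+4) + 10 = 6250c^5 + 25000c^4 + 40000c^3 + 32000c^2 + 12815c + 2070 = 5(1250c^5 + 5000c^4 + 8000c^3 + 6400c^2 + 2563c + 414).

5(1250c^5 + 5000c^4 + 8000c^3 + 6400c^2 + 2563c + 414)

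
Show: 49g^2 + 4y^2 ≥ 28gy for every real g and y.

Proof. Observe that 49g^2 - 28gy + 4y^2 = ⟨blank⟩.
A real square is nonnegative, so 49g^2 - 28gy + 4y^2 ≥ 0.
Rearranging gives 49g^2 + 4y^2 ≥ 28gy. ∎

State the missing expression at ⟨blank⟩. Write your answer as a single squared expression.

49g^2 - 28gy + 4y^2 is a perfect-square trinomial: the outer terms are (7g)^2 and (2y)^2, and the cross term is -2·7g·2y.
So 49g^2 - 28gy + 4y^2 = (7g - 2y)^2 ≥ 0.

(7g - 2y)^2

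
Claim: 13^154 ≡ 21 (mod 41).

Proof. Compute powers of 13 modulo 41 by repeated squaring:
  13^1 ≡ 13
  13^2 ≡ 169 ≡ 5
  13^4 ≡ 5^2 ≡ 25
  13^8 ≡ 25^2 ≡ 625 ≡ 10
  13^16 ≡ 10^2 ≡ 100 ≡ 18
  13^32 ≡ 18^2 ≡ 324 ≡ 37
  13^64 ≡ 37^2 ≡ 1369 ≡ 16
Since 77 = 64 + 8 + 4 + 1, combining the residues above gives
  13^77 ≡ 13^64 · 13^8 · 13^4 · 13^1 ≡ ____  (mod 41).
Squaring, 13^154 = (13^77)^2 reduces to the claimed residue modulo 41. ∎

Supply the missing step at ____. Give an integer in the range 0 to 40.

12

13^64 · 13^8 · 13^4 · 13^1 ≡ 16 · 10 · 25 · 13 = 52000.
52000 mod 41 = 12, so 13^77 ≡ 12 (mod 41).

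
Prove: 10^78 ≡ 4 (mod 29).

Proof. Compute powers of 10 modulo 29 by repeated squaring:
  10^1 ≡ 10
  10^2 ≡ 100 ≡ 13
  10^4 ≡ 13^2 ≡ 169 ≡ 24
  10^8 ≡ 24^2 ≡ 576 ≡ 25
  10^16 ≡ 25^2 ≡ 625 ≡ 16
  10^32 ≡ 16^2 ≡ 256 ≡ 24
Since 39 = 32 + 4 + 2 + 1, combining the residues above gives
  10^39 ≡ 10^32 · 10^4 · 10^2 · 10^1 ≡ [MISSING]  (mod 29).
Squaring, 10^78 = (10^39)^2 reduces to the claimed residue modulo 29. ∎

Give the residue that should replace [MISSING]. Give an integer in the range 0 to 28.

Multiply the listed residues: 24 · 24 · 13 · 10 = 576 → 7488 → 74880.
Reducing modulo 29: 74880 = 2582·29 + 2, so 10^39 ≡ 2.

2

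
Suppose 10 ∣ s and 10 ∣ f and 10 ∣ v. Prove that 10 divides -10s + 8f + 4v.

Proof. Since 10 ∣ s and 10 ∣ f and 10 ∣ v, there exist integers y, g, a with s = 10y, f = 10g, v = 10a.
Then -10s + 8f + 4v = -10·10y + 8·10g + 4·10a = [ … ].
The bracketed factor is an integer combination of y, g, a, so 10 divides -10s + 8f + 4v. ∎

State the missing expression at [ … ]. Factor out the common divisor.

Each term has a factor of 10: -10·10y + 8·10g + 4·10a = 10·(4a + 8g - 10y).
Since 4a + 8g - 10y is an integer, 10 ∣ (-10s + 8f + 4v).

10(4a + 8g - 10y)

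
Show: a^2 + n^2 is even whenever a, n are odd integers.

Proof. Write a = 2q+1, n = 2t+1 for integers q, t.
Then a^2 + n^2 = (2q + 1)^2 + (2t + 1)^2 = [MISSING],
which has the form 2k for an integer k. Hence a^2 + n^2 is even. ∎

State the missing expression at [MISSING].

(2q + 1)^2 + (2t + 1)^2 = 4q^2 + 4q + 4t^2 + 4t + 2
= 2(2q^2 + 2q + 2t^2 + 2t + 1).
Since 2q^2 + 2q + 2t^2 + 2t + 1 is an integer, the sum of squares is of the form 2k for an integer k.

2(2q^2 + 2q + 2t^2 + 2t + 1)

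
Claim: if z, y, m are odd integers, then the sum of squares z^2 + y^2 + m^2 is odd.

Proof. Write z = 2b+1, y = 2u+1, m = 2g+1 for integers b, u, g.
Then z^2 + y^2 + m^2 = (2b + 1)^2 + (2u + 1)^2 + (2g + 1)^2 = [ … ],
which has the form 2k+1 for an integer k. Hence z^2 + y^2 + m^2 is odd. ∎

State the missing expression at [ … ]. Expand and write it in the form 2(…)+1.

(2b + 1)^2 + (2u + 1)^2 + (2g + 1)^2 = 4b^2 + 4b + 4g^2 + 4g + 4u^2 + 4u + 3
= 2(2b^2 + 2b + 2g^2 + 2g + 2u^2 + 2u + 1) + 1.
Since 2b^2 + 2b + 2g^2 + 2g + 2u^2 + 2u + 1 is an integer, the sum of squares is of the form 2k+1 for an integer k.

2(2b^2 + 2b + 2g^2 + 2g + 2u^2 + 2u + 1) + 1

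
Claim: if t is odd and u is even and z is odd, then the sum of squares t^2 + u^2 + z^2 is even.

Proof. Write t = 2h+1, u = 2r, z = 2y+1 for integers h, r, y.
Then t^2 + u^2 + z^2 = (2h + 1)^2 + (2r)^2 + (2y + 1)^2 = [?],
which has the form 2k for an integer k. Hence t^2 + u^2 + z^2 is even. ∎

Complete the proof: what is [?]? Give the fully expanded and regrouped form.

Expanding: (2h + 1)^2 + (2r)^2 + (2y + 1)^2 = 4h^2 + 4h + 4r^2 + 4y^2 + 4y + 2.
Every term is even; pulling out the factor of 2 gives 2(2h^2 + 2h + 2r^2 + 2y^2 + 2y + 1).

2(2h^2 + 2h + 2r^2 + 2y^2 + 2y + 1)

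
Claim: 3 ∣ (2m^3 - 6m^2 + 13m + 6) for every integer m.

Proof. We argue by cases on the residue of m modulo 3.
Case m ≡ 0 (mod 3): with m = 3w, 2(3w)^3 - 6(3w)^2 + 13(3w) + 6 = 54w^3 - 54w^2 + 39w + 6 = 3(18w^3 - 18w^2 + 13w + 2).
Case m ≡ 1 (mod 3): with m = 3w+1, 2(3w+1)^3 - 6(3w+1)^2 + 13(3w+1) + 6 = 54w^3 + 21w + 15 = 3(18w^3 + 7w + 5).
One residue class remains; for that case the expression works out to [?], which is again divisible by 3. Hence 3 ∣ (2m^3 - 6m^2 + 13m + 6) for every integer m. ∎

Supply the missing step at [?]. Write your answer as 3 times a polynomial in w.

3(18w^3 + 18w^2 + 13w + 8)

Only m ≡ 2 (mod 3) is unaccounted for. Put m = 3w+2:
2(3w+2)^3 - 6(3w+2)^2 + 13(3w+2) + 6 expands to 54w^3 + 54w^2 + 39w + 24,
and factoring out 3 leaves 3(18w^3 + 18w^2 + 13w + 8).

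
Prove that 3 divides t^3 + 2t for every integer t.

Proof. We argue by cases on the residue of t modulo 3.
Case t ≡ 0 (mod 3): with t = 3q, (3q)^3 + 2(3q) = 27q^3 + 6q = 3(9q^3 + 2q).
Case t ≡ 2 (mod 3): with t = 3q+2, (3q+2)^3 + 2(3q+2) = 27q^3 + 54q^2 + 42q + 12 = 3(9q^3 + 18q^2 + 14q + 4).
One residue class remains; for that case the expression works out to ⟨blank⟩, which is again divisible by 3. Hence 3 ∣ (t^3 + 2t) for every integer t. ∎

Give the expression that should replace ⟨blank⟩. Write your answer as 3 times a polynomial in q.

Only t ≡ 1 (mod 3) is unaccounted for. Put t = 3q+1:
(3q+1)^3 + 2(3q+1) expands to 27q^3 + 27q^2 + 15q + 3,
and factoring out 3 leaves 3(9q^3 + 9q^2 + 5q + 1).

3(9q^3 + 9q^2 + 5q + 1)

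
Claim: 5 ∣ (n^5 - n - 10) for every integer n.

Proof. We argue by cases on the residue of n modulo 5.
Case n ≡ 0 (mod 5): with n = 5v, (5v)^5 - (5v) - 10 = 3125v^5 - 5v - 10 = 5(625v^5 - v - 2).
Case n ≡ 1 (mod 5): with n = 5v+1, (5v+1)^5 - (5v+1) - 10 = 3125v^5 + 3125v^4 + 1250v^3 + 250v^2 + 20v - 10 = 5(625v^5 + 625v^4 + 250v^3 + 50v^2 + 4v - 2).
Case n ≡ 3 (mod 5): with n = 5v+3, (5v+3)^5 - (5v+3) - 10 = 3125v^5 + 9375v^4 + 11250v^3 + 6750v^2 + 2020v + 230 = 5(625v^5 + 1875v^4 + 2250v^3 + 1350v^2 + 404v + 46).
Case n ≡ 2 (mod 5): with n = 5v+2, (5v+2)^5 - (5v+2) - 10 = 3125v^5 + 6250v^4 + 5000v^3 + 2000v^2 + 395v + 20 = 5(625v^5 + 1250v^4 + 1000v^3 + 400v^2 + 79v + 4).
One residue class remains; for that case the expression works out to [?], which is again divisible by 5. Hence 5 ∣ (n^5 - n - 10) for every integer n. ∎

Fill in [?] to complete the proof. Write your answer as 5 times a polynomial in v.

5(625v^5 + 2500v^4 + 4000v^3 + 3200v^2 + 1279v + 202)

Only n ≡ 4 (mod 5) is unaccounted for. Put n = 5v+4:
(5v+4)^5 - (5v+4) - 10 expands to 3125v^5 + 12500v^4 + 20000v^3 + 16000v^2 + 6395v + 1010,
and factoring out 5 leaves 5(625v^5 + 2500v^4 + 4000v^3 + 3200v^2 + 1279v + 202).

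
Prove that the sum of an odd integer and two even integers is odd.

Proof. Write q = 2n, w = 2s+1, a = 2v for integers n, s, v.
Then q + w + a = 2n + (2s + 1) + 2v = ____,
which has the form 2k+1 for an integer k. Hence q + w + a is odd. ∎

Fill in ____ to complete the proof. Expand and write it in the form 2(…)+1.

2n + (2s + 1) + 2v = 2n + 2s + 2v + 1
= 2(n + s + v) + 1.
Since n + s + v is an integer, the sum is of the form 2k+1 for an integer k.

2(n + s + v) + 1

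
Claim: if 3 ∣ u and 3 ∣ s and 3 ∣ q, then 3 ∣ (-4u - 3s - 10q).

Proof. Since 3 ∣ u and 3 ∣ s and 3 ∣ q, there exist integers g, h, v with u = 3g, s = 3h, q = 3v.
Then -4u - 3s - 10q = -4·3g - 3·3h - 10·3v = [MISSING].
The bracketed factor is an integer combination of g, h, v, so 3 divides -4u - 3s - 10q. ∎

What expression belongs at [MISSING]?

Each term has a factor of 3: -4·3g - 3·3h - 10·3v = 3·(-4g - 3h - 10v).
Since -4g - 3h - 10v is an integer, 3 ∣ (-4u - 3s - 10q).

3(-4g - 3h - 10v)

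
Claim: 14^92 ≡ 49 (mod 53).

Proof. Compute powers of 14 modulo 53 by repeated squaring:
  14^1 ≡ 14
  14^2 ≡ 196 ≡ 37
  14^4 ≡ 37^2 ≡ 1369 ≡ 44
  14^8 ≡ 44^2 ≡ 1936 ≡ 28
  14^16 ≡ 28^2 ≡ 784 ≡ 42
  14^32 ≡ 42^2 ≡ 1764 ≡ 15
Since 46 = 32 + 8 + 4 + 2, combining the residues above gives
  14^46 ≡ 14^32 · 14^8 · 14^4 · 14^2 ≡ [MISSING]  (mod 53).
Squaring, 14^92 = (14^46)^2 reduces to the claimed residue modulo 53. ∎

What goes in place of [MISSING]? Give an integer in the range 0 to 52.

7

14^32 · 14^8 · 14^4 · 14^2 ≡ 15 · 28 · 44 · 37 = 683760.
683760 mod 53 = 7, so 14^46 ≡ 7 (mod 53).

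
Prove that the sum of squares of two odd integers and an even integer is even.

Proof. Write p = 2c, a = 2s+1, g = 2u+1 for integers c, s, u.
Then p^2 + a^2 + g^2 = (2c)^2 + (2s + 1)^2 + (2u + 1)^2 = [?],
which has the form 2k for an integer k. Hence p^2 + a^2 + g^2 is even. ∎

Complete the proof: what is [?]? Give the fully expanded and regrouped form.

2(2c^2 + 2s^2 + 2s + 2u^2 + 2u + 1)

Expanding: (2c)^2 + (2s + 1)^2 + (2u + 1)^2 = 4c^2 + 4s^2 + 4s + 4u^2 + 4u + 2.
Every term is even; pulling out the factor of 2 gives 2(2c^2 + 2s^2 + 2s + 2u^2 + 2u + 1).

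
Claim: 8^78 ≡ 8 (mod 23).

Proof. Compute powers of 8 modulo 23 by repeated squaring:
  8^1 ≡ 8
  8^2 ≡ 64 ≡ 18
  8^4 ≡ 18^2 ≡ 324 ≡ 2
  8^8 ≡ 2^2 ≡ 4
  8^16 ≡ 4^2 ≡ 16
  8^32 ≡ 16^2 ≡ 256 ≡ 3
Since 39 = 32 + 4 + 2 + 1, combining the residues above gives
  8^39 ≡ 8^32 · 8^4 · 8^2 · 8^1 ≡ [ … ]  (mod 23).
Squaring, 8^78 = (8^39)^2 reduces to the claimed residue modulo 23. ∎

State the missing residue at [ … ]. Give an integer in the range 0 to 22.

13

8^32 · 8^4 · 8^2 · 8^1 ≡ 3 · 2 · 18 · 8 = 864.
864 mod 23 = 13, so 8^39 ≡ 13 (mod 23).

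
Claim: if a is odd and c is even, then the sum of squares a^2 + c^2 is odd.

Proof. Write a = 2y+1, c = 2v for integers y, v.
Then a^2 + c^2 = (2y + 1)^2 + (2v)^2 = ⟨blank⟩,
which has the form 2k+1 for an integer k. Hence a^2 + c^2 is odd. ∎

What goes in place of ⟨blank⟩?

(2y + 1)^2 + (2v)^2 = 4v^2 + 4y^2 + 4y + 1
= 2(2v^2 + 2y^2 + 2y) + 1.
Since 2v^2 + 2y^2 + 2y is an integer, the sum of squares is of the form 2k+1 for an integer k.

2(2v^2 + 2y^2 + 2y) + 1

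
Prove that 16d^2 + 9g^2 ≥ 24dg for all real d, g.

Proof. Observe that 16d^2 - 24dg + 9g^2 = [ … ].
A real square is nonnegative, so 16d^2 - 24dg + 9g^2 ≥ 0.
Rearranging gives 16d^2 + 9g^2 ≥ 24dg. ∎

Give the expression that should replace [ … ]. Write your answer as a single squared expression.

16d^2 - 24dg + 9g^2 is a perfect-square trinomial: the outer terms are (4d)^2 and (3g)^2, and the cross term is -2·4d·3g.
So 16d^2 - 24dg + 9g^2 = (4d - 3g)^2 ≥ 0.

(4d - 3g)^2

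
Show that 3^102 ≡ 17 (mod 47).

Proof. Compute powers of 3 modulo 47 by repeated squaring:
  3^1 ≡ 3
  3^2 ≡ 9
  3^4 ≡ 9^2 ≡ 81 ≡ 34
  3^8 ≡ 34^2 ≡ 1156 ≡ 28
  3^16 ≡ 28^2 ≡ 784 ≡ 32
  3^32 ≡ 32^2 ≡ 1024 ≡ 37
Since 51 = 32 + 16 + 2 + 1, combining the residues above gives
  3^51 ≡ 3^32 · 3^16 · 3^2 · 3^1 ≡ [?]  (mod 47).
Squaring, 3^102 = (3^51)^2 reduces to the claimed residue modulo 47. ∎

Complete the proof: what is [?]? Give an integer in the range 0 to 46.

8

3^32 · 3^16 · 3^2 · 3^1 ≡ 37 · 32 · 9 · 3 = 31968.
31968 mod 47 = 8, so 3^51 ≡ 8 (mod 47).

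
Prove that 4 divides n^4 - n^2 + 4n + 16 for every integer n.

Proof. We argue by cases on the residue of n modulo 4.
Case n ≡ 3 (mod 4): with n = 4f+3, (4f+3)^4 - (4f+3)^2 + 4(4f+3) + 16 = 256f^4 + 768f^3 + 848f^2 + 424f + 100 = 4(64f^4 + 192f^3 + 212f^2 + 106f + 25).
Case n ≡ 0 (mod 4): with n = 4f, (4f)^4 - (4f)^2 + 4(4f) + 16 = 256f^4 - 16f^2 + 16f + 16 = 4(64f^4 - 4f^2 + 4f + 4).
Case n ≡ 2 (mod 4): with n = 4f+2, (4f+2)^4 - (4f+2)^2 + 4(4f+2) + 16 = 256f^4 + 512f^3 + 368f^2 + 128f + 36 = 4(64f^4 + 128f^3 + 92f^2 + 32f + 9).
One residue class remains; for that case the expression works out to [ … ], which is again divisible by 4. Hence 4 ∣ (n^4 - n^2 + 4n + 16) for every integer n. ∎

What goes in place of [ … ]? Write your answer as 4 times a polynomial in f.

The residues treated are {3, 0, 2}, so the missing case is n ≡ 1 (mod 4); write n = 4f+1.
Then (4f+1)^4 - (4f+1)^2 + 4(4f+1) + 16 = 256f^4 + 256f^3 + 80f^2 + 24f + 20 = 4(64f^4 + 64f^3 + 20f^2 + 6f + 5).

4(64f^4 + 64f^3 + 20f^2 + 6f + 5)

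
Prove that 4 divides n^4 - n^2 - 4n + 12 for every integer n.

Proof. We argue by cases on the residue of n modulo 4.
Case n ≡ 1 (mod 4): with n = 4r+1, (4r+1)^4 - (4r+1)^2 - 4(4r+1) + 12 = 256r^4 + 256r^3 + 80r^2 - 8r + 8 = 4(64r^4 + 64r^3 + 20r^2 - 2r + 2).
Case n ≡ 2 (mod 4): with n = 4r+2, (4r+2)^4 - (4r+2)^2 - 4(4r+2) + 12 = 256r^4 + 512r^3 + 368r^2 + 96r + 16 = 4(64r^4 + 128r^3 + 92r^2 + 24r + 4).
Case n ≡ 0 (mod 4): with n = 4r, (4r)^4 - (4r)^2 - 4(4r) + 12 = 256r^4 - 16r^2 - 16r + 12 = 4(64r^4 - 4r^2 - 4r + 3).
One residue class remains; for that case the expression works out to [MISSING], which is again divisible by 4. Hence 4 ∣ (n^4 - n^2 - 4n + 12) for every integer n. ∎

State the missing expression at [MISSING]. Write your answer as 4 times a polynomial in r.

4(64r^4 + 192r^3 + 212r^2 + 98r + 18)

The residues treated are {1, 2, 0}, so the missing case is n ≡ 3 (mod 4); write n = 4r+3.
Then (4r+3)^4 - (4r+3)^2 - 4(4r+3) + 12 = 256r^4 + 768r^3 + 848r^2 + 392r + 72 = 4(64r^4 + 192r^3 + 212r^2 + 98r + 18).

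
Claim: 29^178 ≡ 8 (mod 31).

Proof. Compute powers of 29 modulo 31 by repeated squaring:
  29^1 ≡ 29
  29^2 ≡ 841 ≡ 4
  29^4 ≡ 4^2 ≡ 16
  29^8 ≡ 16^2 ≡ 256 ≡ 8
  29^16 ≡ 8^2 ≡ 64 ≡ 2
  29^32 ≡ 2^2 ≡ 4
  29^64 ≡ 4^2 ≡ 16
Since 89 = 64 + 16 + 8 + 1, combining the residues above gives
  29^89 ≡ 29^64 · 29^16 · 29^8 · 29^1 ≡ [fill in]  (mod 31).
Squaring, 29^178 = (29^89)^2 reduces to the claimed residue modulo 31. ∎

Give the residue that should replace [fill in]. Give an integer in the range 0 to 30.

29^64 · 29^16 · 29^8 · 29^1 ≡ 16 · 2 · 8 · 29 = 7424.
7424 mod 31 = 15, so 29^89 ≡ 15 (mod 31).

15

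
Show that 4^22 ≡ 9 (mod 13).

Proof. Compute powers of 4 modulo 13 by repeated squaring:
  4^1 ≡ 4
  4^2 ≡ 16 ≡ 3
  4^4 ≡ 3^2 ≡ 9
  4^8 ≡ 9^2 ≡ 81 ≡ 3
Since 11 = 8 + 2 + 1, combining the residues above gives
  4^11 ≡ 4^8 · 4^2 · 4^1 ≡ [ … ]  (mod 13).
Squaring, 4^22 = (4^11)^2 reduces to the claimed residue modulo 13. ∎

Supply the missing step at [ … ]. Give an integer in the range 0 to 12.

Multiply the listed residues: 3 · 3 · 4 = 9 → 36.
Reducing modulo 13: 36 = 2·13 + 10, so 4^11 ≡ 10.

10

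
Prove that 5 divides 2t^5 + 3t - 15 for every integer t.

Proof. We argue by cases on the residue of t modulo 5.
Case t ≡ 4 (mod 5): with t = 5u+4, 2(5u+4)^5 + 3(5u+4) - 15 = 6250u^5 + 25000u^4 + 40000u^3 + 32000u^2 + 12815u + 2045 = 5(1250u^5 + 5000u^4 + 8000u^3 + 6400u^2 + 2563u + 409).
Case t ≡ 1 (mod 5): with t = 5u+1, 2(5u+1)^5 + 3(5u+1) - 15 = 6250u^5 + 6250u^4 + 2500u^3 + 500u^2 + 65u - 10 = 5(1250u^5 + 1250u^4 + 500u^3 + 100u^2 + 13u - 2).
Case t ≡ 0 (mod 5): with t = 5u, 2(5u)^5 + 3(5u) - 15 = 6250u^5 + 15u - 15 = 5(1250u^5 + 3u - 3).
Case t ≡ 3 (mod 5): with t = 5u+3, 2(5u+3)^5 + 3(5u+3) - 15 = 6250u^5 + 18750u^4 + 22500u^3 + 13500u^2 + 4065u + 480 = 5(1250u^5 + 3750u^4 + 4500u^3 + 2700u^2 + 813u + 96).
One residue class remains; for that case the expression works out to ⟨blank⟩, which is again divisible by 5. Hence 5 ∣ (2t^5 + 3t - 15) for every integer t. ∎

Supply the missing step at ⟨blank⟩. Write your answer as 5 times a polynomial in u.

5(1250u^5 + 2500u^4 + 2000u^3 + 800u^2 + 163u + 11)

The residues treated are {4, 1, 0, 3}, so the missing case is t ≡ 2 (mod 5); write t = 5u+2.
Then 2(5u+2)^5 + 3(5u+2) - 15 = 6250u^5 + 12500u^4 + 10000u^3 + 4000u^2 + 815u + 55 = 5(1250u^5 + 2500u^4 + 2000u^3 + 800u^2 + 163u + 11).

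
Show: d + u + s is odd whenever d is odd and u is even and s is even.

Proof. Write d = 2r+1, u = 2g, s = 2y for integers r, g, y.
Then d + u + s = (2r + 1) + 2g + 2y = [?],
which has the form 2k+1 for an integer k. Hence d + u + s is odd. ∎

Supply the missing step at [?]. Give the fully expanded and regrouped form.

(2r + 1) + 2g + 2y = 2g + 2r + 2y + 1
= 2(g + r + y) + 1.
Since g + r + y is an integer, the sum is of the form 2k+1 for an integer k.

2(g + r + y) + 1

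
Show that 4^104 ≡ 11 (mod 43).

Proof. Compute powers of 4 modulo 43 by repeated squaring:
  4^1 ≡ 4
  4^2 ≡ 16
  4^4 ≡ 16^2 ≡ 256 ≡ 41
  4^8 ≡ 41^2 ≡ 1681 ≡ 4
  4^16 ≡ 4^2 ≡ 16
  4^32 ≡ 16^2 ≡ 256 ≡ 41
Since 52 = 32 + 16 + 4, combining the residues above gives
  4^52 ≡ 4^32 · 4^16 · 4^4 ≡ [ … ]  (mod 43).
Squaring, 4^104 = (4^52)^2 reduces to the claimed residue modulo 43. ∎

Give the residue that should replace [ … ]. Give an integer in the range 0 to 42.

4^32 · 4^16 · 4^4 ≡ 41 · 16 · 41 = 26896.
26896 mod 43 = 21, so 4^52 ≡ 21 (mod 43).

21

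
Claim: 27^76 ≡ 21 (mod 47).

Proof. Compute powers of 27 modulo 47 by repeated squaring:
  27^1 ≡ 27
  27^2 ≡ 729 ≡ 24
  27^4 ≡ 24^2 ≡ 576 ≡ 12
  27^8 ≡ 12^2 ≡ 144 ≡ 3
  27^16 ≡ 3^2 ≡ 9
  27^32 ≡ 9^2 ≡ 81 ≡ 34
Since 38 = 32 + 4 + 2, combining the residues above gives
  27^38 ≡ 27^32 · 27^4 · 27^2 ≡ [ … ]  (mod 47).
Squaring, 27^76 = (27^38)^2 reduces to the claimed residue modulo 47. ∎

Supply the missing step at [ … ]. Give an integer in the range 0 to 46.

16

Multiply the listed residues: 34 · 12 · 24 = 408 → 9792.
Reducing modulo 47: 9792 = 208·47 + 16, so 27^38 ≡ 16.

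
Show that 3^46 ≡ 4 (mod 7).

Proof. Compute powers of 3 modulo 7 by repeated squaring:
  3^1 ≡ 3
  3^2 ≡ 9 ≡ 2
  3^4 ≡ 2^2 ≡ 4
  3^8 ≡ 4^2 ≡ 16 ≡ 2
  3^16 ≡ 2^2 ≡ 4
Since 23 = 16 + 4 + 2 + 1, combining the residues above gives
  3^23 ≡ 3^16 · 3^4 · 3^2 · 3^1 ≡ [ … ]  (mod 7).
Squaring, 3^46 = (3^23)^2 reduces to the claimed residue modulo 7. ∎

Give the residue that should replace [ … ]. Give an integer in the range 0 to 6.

Multiply the listed residues: 4 · 4 · 2 · 3 = 16 → 32 → 96.
Reducing modulo 7: 96 = 13·7 + 5, so 3^23 ≡ 5.

5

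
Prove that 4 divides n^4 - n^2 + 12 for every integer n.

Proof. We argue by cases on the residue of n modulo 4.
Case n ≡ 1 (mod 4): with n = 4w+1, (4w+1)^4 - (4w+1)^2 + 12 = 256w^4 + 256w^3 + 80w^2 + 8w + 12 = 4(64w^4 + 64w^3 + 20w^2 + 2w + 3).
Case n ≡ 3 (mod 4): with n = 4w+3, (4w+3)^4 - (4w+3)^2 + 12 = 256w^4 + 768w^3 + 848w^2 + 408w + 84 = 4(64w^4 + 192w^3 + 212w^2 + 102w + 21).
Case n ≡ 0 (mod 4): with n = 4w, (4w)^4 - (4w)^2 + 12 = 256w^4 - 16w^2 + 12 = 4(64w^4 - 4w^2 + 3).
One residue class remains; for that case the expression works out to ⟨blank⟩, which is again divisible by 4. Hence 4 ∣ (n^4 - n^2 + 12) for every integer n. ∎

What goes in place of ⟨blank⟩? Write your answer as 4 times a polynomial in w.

Only n ≡ 2 (mod 4) is unaccounted for. Put n = 4w+2:
(4w+2)^4 - (4w+2)^2 + 12 expands to 256w^4 + 512w^3 + 368w^2 + 112w + 24,
and factoring out 4 leaves 4(64w^4 + 128w^3 + 92w^2 + 28w + 6).

4(64w^4 + 128w^3 + 92w^2 + 28w + 6)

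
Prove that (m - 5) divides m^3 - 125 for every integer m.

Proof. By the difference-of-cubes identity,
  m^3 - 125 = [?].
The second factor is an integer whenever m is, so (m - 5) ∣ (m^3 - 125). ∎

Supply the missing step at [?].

(m - 5)(m^2 + 5m + 25)

a^3 - b^3 = (a - b)(a^2 + ab + b^2). With a = m, b = 5:
m^3 - 125 = (m - 5)(m^2 + 5m + 25).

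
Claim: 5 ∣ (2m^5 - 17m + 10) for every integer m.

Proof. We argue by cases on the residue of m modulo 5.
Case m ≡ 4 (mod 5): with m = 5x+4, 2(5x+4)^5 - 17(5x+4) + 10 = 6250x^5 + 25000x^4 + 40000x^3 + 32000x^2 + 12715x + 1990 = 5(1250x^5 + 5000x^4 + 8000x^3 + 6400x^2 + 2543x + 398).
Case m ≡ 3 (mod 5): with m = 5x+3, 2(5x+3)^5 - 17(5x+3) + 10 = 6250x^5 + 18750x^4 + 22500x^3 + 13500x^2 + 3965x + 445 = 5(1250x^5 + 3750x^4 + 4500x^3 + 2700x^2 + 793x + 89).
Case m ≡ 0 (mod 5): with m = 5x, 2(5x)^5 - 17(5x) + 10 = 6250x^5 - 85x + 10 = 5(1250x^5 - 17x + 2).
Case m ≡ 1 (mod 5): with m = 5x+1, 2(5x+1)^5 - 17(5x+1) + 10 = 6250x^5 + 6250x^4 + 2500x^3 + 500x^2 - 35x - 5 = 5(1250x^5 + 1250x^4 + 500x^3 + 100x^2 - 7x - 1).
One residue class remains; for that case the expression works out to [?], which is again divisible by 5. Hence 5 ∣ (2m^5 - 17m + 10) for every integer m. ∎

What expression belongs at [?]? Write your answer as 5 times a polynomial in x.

Only m ≡ 2 (mod 5) is unaccounted for. Put m = 5x+2:
2(5x+2)^5 - 17(5x+2) + 10 expands to 6250x^5 + 12500x^4 + 10000x^3 + 4000x^2 + 715x + 40,
and factoring out 5 leaves 5(1250x^5 + 2500x^4 + 2000x^3 + 800x^2 + 143x + 8).

5(1250x^5 + 2500x^4 + 2000x^3 + 800x^2 + 143x + 8)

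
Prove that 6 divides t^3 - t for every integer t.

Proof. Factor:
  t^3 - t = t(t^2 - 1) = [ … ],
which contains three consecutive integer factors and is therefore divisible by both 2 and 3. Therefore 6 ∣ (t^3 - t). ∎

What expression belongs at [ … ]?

(t - 1)t(t + 1)

t(t^2 - 1) = t(t - 1)(t + 1) = (t - 1)t(t + 1).
These three factors are consecutive integers, so their product is divisible by 6.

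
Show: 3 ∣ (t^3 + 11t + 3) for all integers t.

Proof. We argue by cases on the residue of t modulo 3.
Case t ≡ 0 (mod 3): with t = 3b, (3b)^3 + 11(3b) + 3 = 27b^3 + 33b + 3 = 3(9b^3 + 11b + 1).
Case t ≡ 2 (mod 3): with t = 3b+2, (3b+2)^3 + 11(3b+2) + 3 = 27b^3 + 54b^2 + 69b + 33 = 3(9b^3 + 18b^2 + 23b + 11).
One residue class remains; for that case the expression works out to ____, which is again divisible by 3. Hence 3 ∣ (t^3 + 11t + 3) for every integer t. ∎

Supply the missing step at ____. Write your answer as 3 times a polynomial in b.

3(9b^3 + 9b^2 + 14b + 5)

The residues treated are {0, 2}, so the missing case is t ≡ 1 (mod 3); write t = 3b+1.
Then (3b+1)^3 + 11(3b+1) + 3 = 27b^3 + 27b^2 + 42b + 15 = 3(9b^3 + 9b^2 + 14b + 5).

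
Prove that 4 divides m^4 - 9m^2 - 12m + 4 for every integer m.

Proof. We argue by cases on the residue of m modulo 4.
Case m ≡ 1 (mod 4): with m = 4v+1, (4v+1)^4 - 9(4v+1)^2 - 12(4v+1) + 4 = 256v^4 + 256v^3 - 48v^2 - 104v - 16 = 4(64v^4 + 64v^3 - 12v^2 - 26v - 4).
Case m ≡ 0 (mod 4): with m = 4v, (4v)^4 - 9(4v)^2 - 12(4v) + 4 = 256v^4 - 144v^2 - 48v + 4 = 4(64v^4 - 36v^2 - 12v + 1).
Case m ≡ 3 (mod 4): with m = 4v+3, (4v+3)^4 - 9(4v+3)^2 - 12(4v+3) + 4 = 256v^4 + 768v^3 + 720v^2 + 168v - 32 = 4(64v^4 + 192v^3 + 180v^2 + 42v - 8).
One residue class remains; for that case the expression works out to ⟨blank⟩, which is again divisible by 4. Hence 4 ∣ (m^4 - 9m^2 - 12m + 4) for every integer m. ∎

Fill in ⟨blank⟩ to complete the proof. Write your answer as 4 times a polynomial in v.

Only m ≡ 2 (mod 4) is unaccounted for. Put m = 4v+2:
(4v+2)^4 - 9(4v+2)^2 - 12(4v+2) + 4 expands to 256v^4 + 512v^3 + 240v^2 - 64v - 40,
and factoring out 4 leaves 4(64v^4 + 128v^3 + 60v^2 - 16v - 10).

4(64v^4 + 128v^3 + 60v^2 - 16v - 10)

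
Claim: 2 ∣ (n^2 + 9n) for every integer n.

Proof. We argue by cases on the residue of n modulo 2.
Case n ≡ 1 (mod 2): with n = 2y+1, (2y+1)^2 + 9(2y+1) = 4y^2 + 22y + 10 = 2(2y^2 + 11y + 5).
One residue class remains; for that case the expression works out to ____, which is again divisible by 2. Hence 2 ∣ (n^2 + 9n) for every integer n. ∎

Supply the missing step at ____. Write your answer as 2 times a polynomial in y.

2(2y^2 + 9y)

The residues treated are {1}, so the missing case is n ≡ 0 (mod 2); write n = 2y.
Then (2y)^2 + 9(2y) = 4y^2 + 18y = 2(2y^2 + 9y).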